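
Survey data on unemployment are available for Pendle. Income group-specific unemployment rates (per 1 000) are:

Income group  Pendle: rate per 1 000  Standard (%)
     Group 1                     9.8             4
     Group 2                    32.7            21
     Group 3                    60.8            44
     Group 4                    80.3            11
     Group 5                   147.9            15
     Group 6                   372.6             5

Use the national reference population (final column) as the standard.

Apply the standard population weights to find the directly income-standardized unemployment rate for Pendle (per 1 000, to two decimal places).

83.66

Standard weights: 0.04, 0.21, 0.44, 0.11, 0.15, 0.05.
Standardized rate: 0.0400×9.8 + 0.2100×32.7 + 0.4400×60.8 + 0.1100×80.3 + 0.1500×147.9 + 0.0500×372.6 = 83.6590 per 1 000.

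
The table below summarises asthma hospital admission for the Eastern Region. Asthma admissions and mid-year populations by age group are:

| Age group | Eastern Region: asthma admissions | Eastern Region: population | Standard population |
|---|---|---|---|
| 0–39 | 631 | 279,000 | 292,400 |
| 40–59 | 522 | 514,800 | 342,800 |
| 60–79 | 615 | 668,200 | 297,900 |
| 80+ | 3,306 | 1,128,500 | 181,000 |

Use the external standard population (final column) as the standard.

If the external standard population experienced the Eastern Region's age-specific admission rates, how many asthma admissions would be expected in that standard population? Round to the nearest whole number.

1813

Age-specific rates per 10,000 for the Eastern Region: 22.62, 10.14, 9.20, 29.30.
Expected asthma admissions = Σ (standard pop × age-specific rate ÷ 10,000)
= 292,400×22.62/10,000 + 342,800×10.14/10,000 + 297,900×9.20/10,000 + 181,000×29.30/10,000
= 661.31 + 347.59 + 274.18 + 530.25 = 1813.33.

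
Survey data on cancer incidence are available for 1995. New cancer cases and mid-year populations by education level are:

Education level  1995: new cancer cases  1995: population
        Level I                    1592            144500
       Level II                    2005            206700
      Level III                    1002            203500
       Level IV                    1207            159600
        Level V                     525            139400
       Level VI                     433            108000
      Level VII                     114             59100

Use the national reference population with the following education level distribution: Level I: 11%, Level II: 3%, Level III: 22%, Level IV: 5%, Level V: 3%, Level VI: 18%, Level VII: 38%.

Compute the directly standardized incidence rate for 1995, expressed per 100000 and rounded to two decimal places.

Education-specific rates per 100000 for 1995: 1101.73, 970.00, 492.38, 756.27, 376.61, 400.93, 192.89.
Standard weights: 0.11, 0.03, 0.22, 0.05, 0.03, 0.18, 0.38.
Standardized rate: 0.1100×1101.73 + 0.0300×970.00 + 0.2200×492.38 + 0.0500×756.27 + 0.0300×376.61 + 0.1800×400.93 + 0.3800×192.89 = 453.1926 per 100000.

453.19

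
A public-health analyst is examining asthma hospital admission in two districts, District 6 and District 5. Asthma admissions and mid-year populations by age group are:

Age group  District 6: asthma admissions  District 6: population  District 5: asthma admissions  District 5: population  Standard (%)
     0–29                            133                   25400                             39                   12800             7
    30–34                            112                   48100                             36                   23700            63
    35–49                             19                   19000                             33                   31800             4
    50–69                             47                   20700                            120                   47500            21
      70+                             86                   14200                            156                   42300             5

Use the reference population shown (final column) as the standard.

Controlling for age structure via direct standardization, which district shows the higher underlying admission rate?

Age-specific rates per 10000 for District 6: 52.36, 23.28, 10.00, 22.71, 60.56.
For District 5: 30.47, 15.19, 10.38, 25.26, 36.88.
Standard weights: 0.07, 0.63, 0.04, 0.21, 0.05.
District 6: 0.0700×52.36 + 0.6300×23.28 + 0.0400×10.00 + 0.2100×22.71 + 0.0500×60.56 = 26.5311 per 10000.
District 5: 0.0700×30.47 + 0.6300×15.19 + 0.0400×10.38 + 0.2100×25.26 + 0.0500×36.88 = 19.2668 per 10000.

District 6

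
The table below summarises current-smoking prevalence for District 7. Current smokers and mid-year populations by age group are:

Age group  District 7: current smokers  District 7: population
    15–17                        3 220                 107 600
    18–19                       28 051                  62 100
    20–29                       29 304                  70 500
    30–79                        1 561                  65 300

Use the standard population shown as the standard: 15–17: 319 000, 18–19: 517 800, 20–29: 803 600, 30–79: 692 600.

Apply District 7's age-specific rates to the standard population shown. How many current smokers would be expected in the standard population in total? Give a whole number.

594021

Age-specific rates per 1 000 for District 7: 29.926, 451.707, 415.660, 23.905.
Expected current smokers = Σ (standard pop × age-specific rate ÷ 1 000)
= 319 000×29.926/1 000 + 517 800×451.707/1 000 + 803 600×415.660/1 000 + 692 600×23.905/1 000
= 9546.28 + 233893.85 + 334024.03 + 16556.64 = 594020.80.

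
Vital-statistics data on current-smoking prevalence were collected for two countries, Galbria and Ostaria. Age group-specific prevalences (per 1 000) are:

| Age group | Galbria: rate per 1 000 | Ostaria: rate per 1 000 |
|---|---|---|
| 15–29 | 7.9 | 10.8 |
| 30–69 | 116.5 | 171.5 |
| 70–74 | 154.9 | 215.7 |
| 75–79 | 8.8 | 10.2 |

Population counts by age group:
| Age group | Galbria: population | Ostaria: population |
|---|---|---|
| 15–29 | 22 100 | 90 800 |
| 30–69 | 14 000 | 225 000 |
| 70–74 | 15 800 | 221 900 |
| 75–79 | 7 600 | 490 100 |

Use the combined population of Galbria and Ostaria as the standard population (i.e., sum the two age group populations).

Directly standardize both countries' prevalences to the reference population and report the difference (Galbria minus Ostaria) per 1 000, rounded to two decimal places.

Combined standard total = 1 087 300; weights = 0.1038, 0.2198, 0.2186, 0.4577.
Galbria: 0.1038×7.9 + 0.2198×116.5 + 0.2186×154.9 + 0.4577×8.8 = 64.3198 per 1 000.
Ostaria: 0.1038×10.8 + 0.2198×171.5 + 0.2186×215.7 + 0.4577×10.2 = 90.6431 per 1 000.
Difference = 64.3198 − 90.6431 = -26.3233.

-26.32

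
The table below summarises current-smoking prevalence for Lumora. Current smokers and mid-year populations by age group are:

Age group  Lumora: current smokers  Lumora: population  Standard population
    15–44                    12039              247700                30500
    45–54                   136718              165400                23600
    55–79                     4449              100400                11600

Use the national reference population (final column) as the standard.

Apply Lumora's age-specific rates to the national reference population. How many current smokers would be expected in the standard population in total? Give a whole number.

Age-specific rates per 1000 for Lumora: 48.603, 826.590, 44.313.
Expected current smokers = Σ (standard pop × age-specific rate ÷ 1000)
= 30500×48.603/1000 + 23600×826.590/1000 + 11600×44.313/1000
= 1482.40 + 19507.53 + 514.03 = 21503.95.

21504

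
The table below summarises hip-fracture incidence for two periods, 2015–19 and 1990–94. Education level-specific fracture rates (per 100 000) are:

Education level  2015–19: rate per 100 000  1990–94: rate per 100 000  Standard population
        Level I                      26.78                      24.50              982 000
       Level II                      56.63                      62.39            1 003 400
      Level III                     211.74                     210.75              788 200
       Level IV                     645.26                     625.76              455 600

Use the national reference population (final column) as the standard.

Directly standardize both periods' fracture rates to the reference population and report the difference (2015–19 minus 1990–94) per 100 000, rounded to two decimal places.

Standard total = 3 229 200; weights = 0.3041, 0.3107, 0.2441, 0.1411.
2015–19: 0.3041×26.78 + 0.3107×56.63 + 0.2441×211.74 + 0.1411×645.26 = 168.4611 per 100 000.
1990–94: 0.3041×24.50 + 0.3107×62.39 + 0.2441×210.75 + 0.1411×625.76 = 166.5646 per 100 000.
Difference = 168.4611 − 166.5646 = 1.8964.

1.90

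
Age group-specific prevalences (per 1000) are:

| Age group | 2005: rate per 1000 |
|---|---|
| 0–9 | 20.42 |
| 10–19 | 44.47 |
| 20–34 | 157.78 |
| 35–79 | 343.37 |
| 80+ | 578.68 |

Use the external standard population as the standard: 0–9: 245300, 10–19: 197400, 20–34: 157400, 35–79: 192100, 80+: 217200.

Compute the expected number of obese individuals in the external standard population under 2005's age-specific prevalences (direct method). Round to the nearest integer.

230273

Expected obese individuals = Σ (standard pop × age-specific rate ÷ 1000)
= 245300×20.42/1000 + 197400×44.47/1000 + 157400×157.78/1000 + 192100×343.37/1000 + 217200×578.68/1000
= 5009.03 + 8778.38 + 24834.57 + 65961.38 + 125689.30 = 230272.65.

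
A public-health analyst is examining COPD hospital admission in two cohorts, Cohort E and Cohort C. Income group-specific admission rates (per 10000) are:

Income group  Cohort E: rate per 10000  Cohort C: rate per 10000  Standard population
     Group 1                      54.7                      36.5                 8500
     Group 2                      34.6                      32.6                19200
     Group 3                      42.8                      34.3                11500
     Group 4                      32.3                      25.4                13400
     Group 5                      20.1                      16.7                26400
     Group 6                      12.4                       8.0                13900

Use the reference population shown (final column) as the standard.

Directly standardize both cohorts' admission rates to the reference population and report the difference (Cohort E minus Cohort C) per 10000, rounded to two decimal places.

Standard total = 92900; weights = 0.0915, 0.2067, 0.1238, 0.1442, 0.2842, 0.1496.
Cohort E: 0.0915×54.7 + 0.2067×34.6 + 0.1238×42.8 + 0.1442×32.3 + 0.2842×20.1 + 0.1496×12.4 = 29.6802 per 10000.
Cohort C: 0.0915×36.5 + 0.2067×32.6 + 0.1238×34.3 + 0.1442×25.4 + 0.2842×16.7 + 0.1496×8.0 = 23.9296 per 10000.
Difference = 29.6802 − 23.9296 = 5.7506.

5.75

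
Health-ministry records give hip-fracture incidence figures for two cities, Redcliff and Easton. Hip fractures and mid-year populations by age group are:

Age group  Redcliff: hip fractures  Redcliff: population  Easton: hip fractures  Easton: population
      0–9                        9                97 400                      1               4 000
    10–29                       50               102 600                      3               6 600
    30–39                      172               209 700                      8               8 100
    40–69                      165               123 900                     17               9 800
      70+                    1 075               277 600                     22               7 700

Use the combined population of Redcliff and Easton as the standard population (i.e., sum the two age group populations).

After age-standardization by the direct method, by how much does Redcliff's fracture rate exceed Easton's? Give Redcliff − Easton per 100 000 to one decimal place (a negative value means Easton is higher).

Age-specific rates per 100 000 for Redcliff: 9.24, 48.73, 82.02, 133.17, 387.25.
For Easton: 25.00, 45.45, 98.77, 173.47, 285.71.
Combined standard total = 847 400; weights = 0.1197, 0.1289, 0.2570, 0.1578, 0.3367.
Redcliff: 0.1197×9.24 + 0.1289×48.73 + 0.2570×82.02 + 0.1578×133.17 + 0.3367×387.25 = 179.8559 per 100 000.
Easton: 0.1197×25.00 + 0.1289×45.45 + 0.2570×98.77 + 0.1578×173.47 + 0.3367×285.71 = 157.7967 per 100 000.
Difference = 179.8559 − 157.7967 = 22.0592.

22.1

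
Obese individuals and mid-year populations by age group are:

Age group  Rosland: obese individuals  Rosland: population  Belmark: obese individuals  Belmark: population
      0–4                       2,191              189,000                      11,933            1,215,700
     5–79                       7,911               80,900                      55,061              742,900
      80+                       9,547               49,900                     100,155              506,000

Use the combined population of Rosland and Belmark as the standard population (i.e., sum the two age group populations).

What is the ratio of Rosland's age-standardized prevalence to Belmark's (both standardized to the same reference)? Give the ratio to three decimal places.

1.099

Age-specific rates per 1,000 for Rosland: 11.593, 97.787, 191.323.
For Belmark: 9.816, 74.116, 197.935.
Combined standard total = 2,784,400; weights = 0.5045, 0.2959, 0.1996.
Rosland: 0.5045×11.593 + 0.2959×97.787 + 0.1996×191.323 = 72.9772 per 1,000.
Belmark: 0.5045×9.816 + 0.2959×74.116 + 0.1996×197.935 = 66.3975 per 1,000.
Ratio = 72.9772 ÷ 66.3975 = 1.09910.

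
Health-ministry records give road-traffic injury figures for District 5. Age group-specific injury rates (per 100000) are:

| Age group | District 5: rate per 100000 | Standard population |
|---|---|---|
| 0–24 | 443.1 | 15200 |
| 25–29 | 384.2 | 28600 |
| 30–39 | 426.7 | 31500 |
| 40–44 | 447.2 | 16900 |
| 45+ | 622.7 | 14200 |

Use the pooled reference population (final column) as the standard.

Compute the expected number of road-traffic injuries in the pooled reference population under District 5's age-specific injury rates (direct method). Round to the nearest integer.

Expected road-traffic injuries = Σ (standard pop × age-specific rate ÷ 100000)
= 15200×443.1/100000 + 28600×384.2/100000 + 31500×426.7/100000 + 16900×447.2/100000 + 14200×622.7/100000
= 67.35 + 109.88 + 134.41 + 75.58 + 88.42 = 475.64.

476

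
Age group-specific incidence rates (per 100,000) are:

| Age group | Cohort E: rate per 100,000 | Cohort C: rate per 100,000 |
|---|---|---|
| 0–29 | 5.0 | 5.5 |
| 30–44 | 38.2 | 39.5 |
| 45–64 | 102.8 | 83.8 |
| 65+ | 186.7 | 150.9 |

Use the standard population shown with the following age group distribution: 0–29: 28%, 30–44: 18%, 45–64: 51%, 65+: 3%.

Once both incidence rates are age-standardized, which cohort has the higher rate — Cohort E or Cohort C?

Standard weights: 0.28, 0.18, 0.51, 0.03.
Cohort E: 0.2800×5.0 + 0.1800×38.2 + 0.5100×102.8 + 0.0300×186.7 = 66.3050 per 100,000.
Cohort C: 0.2800×5.5 + 0.1800×39.5 + 0.5100×83.8 + 0.0300×150.9 = 55.9150 per 100,000.

Cohort E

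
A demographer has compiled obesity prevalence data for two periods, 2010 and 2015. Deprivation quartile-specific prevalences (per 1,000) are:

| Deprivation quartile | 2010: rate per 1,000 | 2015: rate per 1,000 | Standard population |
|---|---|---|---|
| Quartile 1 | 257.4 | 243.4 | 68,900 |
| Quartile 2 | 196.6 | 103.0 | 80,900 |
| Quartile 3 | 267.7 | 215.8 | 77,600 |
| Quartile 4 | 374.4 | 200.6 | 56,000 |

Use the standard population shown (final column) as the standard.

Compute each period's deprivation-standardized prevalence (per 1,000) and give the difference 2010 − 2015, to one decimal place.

78.7

Standard total = 283,400; weights = 0.2431, 0.2855, 0.2738, 0.1976.
2010: 0.2431×257.4 + 0.2855×196.6 + 0.2738×267.7 + 0.1976×374.4 = 265.9835 per 1,000.
2015: 0.2431×243.4 + 0.2855×103.0 + 0.2738×215.8 + 0.1976×200.6 = 187.3064 per 1,000.
Difference = 265.9835 − 187.3064 = 78.6771.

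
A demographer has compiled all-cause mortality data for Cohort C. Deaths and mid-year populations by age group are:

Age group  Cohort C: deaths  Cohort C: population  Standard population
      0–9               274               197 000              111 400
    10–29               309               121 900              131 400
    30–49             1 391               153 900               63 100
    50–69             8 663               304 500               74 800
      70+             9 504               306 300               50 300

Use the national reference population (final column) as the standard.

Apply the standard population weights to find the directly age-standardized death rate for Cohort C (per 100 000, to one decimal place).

1101.4

Age-specific rates per 100 000 for Cohort C: 139.09, 253.49, 903.83, 2844.99, 3102.84.
Standard total = 431 000; weights = 0.2585, 0.3049, 0.1464, 0.1735, 0.1167.
Standardized rate: 0.2585×139.09 + 0.3049×253.49 + 0.1464×903.83 + 0.1735×2844.99 + 0.1167×3102.84 = 1101.4211 per 100 000.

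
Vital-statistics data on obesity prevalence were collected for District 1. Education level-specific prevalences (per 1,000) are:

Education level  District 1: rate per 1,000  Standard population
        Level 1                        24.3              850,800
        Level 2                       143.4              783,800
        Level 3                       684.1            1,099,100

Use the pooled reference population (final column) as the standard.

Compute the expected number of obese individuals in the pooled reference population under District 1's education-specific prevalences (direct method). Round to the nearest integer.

Expected obese individuals = Σ (standard pop × education-specific rate ÷ 1,000)
= 850,800×24.3/1,000 + 783,800×143.4/1,000 + 1,099,100×684.1/1,000
= 20674.44 + 112396.92 + 751894.31 = 884965.67.

884966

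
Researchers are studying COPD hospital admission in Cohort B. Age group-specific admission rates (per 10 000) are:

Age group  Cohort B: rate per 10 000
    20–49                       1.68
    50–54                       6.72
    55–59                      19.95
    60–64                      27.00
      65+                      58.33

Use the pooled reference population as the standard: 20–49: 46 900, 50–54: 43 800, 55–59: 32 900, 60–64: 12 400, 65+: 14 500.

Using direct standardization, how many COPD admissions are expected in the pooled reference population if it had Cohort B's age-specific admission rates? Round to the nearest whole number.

Expected COPD admissions = Σ (standard pop × age-specific rate ÷ 10 000)
= 46 900×1.68/10 000 + 43 800×6.72/10 000 + 32 900×19.95/10 000 + 12 400×27.00/10 000 + 14 500×58.33/10 000
= 7.88 + 29.43 + 65.64 + 33.48 + 84.58 = 221.01.

221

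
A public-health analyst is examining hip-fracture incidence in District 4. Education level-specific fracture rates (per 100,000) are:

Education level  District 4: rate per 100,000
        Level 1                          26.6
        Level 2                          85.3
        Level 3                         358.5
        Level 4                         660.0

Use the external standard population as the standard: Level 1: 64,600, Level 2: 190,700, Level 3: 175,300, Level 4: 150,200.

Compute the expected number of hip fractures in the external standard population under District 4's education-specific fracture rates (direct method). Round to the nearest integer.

1800

Expected hip fractures = Σ (standard pop × education-specific rate ÷ 100,000)
= 64,600×26.6/100,000 + 190,700×85.3/100,000 + 175,300×358.5/100,000 + 150,200×660.0/100,000
= 17.18 + 162.67 + 628.45 + 991.32 = 1799.62.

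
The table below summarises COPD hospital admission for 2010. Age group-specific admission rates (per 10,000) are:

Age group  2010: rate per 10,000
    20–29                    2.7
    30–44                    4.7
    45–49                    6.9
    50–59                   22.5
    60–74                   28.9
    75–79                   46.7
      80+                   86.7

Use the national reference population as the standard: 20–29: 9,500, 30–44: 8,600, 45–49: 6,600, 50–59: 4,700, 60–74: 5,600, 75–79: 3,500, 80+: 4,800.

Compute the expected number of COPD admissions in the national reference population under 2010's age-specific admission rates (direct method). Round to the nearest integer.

Expected COPD admissions = Σ (standard pop × age-specific rate ÷ 10,000)
= 9,500×2.7/10,000 + 8,600×4.7/10,000 + 6,600×6.9/10,000 + 4,700×22.5/10,000 + 5,600×28.9/10,000 + 3,500×46.7/10,000 + 4,800×86.7/10,000
= 2.56 + 4.04 + 4.55 + 10.57 + 16.18 + 16.34 + 41.62 = 95.88.

96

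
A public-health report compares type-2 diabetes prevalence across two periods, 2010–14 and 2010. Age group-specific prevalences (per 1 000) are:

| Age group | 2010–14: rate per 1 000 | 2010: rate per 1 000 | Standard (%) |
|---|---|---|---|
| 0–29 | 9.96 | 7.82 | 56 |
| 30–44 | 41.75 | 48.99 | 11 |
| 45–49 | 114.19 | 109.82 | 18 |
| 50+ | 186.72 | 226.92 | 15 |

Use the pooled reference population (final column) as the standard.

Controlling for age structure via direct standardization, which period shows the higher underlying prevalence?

2010

Standard weights: 0.56, 0.11, 0.18, 0.15.
2010–14: 0.5600×9.96 + 0.1100×41.75 + 0.1800×114.19 + 0.1500×186.72 = 58.7323 per 1 000.
2010: 0.5600×7.82 + 0.1100×48.99 + 0.1800×109.82 + 0.1500×226.92 = 63.5737 per 1 000.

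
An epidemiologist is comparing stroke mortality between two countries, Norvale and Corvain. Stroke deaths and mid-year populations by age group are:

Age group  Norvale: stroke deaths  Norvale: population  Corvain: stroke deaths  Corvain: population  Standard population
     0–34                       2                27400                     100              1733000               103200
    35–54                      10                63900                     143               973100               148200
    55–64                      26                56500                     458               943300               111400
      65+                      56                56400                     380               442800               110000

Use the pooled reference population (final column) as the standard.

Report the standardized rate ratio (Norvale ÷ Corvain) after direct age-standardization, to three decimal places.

1.085

Age-specific rates per 100000 for Norvale: 7.30, 15.65, 46.02, 99.29.
For Corvain: 5.77, 14.70, 48.55, 85.82.
Standard total = 472800; weights = 0.2183, 0.3135, 0.2356, 0.2327.
Norvale: 0.2183×7.30 + 0.3135×15.65 + 0.2356×46.02 + 0.2327×99.29 = 40.4418 per 100000.
Corvain: 0.2183×5.77 + 0.3135×14.70 + 0.2356×48.55 + 0.2327×85.82 = 37.2717 per 100000.
Ratio = 40.4418 ÷ 37.2717 = 1.08505.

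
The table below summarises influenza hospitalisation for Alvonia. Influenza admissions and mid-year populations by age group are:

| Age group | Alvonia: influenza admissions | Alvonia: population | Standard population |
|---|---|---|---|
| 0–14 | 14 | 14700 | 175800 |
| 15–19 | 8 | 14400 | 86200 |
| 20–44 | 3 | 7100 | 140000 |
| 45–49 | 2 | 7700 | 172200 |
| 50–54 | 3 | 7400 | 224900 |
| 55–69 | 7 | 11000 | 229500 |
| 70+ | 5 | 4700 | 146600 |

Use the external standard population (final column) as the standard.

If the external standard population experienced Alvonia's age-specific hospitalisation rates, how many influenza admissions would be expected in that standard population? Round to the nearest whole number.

Age-specific rates per 100000 for Alvonia: 95.24, 55.56, 42.25, 25.97, 40.54, 63.64, 106.38.
Expected influenza admissions = Σ (standard pop × age-specific rate ÷ 100000)
= 175800×95.24/100000 + 86200×55.56/100000 + 140000×42.25/100000 + 172200×25.97/100000 + 224900×40.54/100000 + 229500×63.64/100000 + 146600×106.38/100000
= 167.43 + 47.89 + 59.15 + 44.73 + 91.18 + 146.05 + 155.96 = 712.38.

712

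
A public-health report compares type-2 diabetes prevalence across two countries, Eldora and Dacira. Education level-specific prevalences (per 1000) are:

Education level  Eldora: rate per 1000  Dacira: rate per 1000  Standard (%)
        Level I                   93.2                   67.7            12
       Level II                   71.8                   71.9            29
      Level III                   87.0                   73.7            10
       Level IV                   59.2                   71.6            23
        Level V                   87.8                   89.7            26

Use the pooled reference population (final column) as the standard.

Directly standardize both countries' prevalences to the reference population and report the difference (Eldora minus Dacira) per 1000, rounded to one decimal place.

Standard weights: 0.12, 0.29, 0.10, 0.23, 0.26.
Eldora: 0.1200×93.2 + 0.2900×71.8 + 0.1000×87.0 + 0.2300×59.2 + 0.2600×87.8 = 77.1500 per 1000.
Dacira: 0.1200×67.7 + 0.2900×71.9 + 0.1000×73.7 + 0.2300×71.6 + 0.2600×89.7 = 76.1350 per 1000.
Difference = 77.1500 − 76.1350 = 1.0150.

1.0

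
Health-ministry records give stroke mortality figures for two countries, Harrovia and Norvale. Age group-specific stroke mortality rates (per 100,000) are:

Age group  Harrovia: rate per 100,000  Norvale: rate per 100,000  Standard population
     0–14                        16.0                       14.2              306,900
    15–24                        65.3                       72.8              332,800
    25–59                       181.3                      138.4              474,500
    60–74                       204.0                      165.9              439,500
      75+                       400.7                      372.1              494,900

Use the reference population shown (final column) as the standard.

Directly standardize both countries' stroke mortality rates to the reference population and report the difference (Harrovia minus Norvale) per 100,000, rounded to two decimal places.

24.07

Standard total = 2,048,600; weights = 0.1498, 0.1625, 0.2316, 0.2145, 0.2416.
Harrovia: 0.1498×16.0 + 0.1625×65.3 + 0.2316×181.3 + 0.2145×204.0 + 0.2416×400.7 = 195.5645 per 100,000.
Norvale: 0.1498×14.2 + 0.1625×72.8 + 0.2316×138.4 + 0.2145×165.9 + 0.2416×372.1 = 171.4937 per 100,000.
Difference = 195.5645 − 171.4937 = 24.0709.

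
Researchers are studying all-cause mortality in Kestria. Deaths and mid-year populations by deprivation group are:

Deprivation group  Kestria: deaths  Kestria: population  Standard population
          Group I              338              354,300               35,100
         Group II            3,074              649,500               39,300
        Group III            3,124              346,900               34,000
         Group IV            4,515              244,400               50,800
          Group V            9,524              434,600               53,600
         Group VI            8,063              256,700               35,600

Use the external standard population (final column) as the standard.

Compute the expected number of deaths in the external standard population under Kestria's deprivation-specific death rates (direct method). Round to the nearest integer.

3757

Deprivation-specific rates per 1,000 for Kestria: 0.954, 4.733, 9.005, 18.474, 21.914, 31.410.
Expected deaths = Σ (standard pop × deprivation-specific rate ÷ 1,000)
= 35,100×0.954/1,000 + 39,300×4.733/1,000 + 34,000×9.005/1,000 + 50,800×18.474/1,000 + 53,600×21.914/1,000 + 35,600×31.410/1,000
= 33.49 + 186.00 + 306.19 + 938.47 + 1174.61 + 1118.20 = 3756.96.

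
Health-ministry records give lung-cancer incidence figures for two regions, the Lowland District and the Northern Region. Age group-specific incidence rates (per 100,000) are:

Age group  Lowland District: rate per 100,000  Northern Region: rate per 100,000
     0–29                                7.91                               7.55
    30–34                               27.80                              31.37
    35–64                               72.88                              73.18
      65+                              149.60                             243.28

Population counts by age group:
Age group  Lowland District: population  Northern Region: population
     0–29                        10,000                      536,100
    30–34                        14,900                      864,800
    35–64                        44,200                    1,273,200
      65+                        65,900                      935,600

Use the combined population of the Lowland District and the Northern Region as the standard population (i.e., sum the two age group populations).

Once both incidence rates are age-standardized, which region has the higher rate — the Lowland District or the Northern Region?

Northern Region

Combined standard total = 3,744,700; weights = 0.1458, 0.2349, 0.3518, 0.2674.
The Lowland District: 0.1458×7.91 + 0.2349×27.80 + 0.3518×72.88 + 0.2674×149.60 = 73.3335 per 100,000.
The Northern Region: 0.1458×7.55 + 0.2349×31.37 + 0.3518×73.18 + 0.2674×243.28 = 99.2794 per 100,000.
The crude rates (100.54 vs 97.50) would put the Lowland District higher, but that reflects its age composition; once standardized to a common age structure, the Northern Region has the higher underlying rate.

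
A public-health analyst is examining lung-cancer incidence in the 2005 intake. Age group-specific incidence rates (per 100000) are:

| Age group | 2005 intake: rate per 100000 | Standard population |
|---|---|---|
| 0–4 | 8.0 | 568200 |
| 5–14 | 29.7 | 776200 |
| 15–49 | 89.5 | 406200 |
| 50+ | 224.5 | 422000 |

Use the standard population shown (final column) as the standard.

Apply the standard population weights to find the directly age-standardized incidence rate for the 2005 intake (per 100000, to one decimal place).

Standard total = 2172600; weights = 0.2615, 0.3573, 0.1870, 0.1942.
Standardized rate: 0.2615×8.0 + 0.3573×29.7 + 0.1870×89.5 + 0.1942×224.5 = 73.0427 per 100000.

73.0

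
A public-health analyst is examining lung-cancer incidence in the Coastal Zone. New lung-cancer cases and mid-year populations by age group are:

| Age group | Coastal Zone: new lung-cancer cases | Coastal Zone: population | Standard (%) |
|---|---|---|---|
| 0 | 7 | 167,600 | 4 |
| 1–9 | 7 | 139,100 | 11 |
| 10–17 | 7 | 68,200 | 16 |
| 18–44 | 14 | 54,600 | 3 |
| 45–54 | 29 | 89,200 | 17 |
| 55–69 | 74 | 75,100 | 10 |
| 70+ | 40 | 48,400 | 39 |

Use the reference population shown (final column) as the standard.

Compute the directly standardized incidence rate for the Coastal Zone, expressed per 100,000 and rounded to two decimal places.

Age-specific rates per 100,000 for the Coastal Zone: 4.18, 5.03, 10.26, 25.64, 32.51, 98.54, 82.64.
Standard weights: 0.04, 0.11, 0.16, 0.03, 0.17, 0.10, 0.39.
Standardized rate: 0.0400×4.18 + 0.1100×5.03 + 0.1600×10.26 + 0.0300×25.64 + 0.1700×32.51 + 0.1000×98.54 + 0.3900×82.64 = 50.7439 per 100,000.

50.74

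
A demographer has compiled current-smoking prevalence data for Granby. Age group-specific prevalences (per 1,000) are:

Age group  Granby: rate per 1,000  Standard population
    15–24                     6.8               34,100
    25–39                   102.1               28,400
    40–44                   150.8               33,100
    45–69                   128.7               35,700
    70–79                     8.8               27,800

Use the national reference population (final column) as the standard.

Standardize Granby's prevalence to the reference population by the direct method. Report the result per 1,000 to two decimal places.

81.47

Standard total = 159,100; weights = 0.2143, 0.1785, 0.2080, 0.2244, 0.1747.
Standardized rate: 0.2143×6.8 + 0.1785×102.1 + 0.2080×150.8 + 0.2244×128.7 + 0.1747×8.8 = 81.4722 per 1,000.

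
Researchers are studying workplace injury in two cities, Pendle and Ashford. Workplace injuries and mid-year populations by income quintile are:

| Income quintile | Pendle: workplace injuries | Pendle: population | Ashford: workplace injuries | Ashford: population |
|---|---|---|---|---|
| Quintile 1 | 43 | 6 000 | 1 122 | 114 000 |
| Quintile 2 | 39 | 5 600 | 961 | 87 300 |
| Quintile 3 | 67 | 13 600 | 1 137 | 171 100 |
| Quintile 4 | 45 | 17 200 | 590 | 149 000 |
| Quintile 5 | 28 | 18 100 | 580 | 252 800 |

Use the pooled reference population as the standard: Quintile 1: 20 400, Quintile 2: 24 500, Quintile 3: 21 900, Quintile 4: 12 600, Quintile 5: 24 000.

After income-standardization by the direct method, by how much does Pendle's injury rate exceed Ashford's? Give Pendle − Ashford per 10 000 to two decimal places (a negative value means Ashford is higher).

-21.87

Income-specific rates per 10 000 for Pendle: 71.67, 69.64, 49.26, 26.16, 15.47.
For Ashford: 98.42, 110.08, 66.45, 39.60, 22.94.
Standard total = 103 400; weights = 0.1973, 0.2369, 0.2118, 0.1219, 0.2321.
Pendle: 0.1973×71.67 + 0.2369×69.64 + 0.2118×49.26 + 0.1219×26.16 + 0.2321×15.47 = 47.8537 per 10 000.
Ashford: 0.1973×98.42 + 0.2369×110.08 + 0.2118×66.45 + 0.1219×39.60 + 0.2321×22.94 = 69.7255 per 10 000.
Difference = 47.8537 − 69.7255 = -21.8719.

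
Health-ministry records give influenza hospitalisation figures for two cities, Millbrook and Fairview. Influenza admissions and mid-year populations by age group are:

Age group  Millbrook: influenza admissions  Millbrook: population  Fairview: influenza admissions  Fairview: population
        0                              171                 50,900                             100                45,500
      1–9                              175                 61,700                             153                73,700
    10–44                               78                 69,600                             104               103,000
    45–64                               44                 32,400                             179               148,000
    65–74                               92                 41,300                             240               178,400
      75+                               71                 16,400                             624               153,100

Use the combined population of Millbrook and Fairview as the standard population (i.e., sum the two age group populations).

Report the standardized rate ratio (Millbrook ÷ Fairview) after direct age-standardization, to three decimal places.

Age-specific rates per 100,000 for Millbrook: 335.95, 283.63, 112.07, 135.80, 222.76, 432.93.
For Fairview: 219.78, 207.60, 100.97, 120.95, 134.53, 407.58.
Combined standard total = 974,000; weights = 0.0990, 0.1390, 0.1772, 0.1852, 0.2256, 0.1740.
Millbrook: 0.0990×335.95 + 0.1390×283.63 + 0.1772×112.07 + 0.1852×135.80 + 0.2256×222.76 + 0.1740×432.93 = 243.2781 per 100,000.
Fairview: 0.0990×219.78 + 0.1390×207.60 + 0.1772×100.97 + 0.1852×120.95 + 0.2256×134.53 + 0.1740×407.58 = 192.1788 per 100,000.
Ratio = 243.2781 ÷ 192.1788 = 1.26589.

1.266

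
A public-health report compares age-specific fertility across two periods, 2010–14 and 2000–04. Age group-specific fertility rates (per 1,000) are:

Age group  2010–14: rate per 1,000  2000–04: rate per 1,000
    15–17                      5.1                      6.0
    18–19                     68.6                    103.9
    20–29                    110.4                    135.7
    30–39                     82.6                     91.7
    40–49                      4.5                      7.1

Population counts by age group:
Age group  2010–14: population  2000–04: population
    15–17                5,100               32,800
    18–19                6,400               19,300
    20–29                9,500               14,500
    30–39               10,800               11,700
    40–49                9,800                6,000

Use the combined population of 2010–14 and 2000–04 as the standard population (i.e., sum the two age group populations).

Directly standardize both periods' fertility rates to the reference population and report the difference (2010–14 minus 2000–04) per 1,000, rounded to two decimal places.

-14.25

Combined standard total = 125,900; weights = 0.3010, 0.2041, 0.1906, 0.1787, 0.1255.
2010–14: 0.3010×5.1 + 0.2041×68.6 + 0.1906×110.4 + 0.1787×82.6 + 0.1255×4.5 = 51.9103 per 1,000.
2000–04: 0.3010×6.0 + 0.2041×103.9 + 0.1906×135.7 + 0.1787×91.7 + 0.1255×7.1 = 66.1625 per 1,000.
Difference = 51.9103 − 66.1625 = -14.2522.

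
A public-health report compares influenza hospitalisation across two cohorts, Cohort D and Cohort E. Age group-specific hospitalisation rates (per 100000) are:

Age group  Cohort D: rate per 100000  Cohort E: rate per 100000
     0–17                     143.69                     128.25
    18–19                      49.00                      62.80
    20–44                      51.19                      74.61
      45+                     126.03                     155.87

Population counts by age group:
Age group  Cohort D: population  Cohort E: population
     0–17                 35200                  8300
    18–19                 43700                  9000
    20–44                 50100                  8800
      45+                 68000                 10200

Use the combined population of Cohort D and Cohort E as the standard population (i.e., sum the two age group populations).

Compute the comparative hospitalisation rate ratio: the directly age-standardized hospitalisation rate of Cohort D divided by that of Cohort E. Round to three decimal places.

Combined standard total = 233300; weights = 0.1865, 0.2259, 0.2525, 0.3352.
Cohort D: 0.1865×143.69 + 0.2259×49.00 + 0.2525×51.19 + 0.3352×126.03 = 93.0281 per 100000.
Cohort E: 0.1865×128.25 + 0.2259×62.80 + 0.2525×74.61 + 0.3352×155.87 = 109.1813 per 100000.
Ratio = 93.0281 ÷ 109.1813 = 0.85205.

0.852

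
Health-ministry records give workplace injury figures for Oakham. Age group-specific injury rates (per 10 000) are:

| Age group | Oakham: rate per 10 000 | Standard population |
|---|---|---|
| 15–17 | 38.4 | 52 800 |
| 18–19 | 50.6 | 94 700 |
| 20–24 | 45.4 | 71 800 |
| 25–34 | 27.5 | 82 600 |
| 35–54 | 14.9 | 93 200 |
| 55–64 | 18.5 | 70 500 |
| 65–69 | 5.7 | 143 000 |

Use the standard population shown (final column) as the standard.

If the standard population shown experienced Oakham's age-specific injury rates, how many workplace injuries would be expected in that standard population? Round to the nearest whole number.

1586

Expected workplace injuries = Σ (standard pop × age-specific rate ÷ 10 000)
= 52 800×38.4/10 000 + 94 700×50.6/10 000 + 71 800×45.4/10 000 + 82 600×27.5/10 000 + 93 200×14.9/10 000 + 70 500×18.5/10 000 + 143 000×5.7/10 000
= 202.75 + 479.18 + 325.97 + 227.15 + 138.87 + 130.43 + 81.51 = 1585.86.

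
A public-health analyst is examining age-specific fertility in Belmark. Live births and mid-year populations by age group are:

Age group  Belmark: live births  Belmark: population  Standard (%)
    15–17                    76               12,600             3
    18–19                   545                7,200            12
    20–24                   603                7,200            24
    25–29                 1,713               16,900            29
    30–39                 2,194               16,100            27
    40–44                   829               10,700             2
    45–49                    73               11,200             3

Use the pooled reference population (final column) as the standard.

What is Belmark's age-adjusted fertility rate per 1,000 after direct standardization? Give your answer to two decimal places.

97.30

Age-specific rates per 1,000 for Belmark: 6.032, 75.694, 83.750, 101.361, 136.273, 77.477, 6.518.
Standard weights: 0.03, 0.12, 0.24, 0.29, 0.27, 0.02, 0.03.
Standardized rate: 0.0300×6.032 + 0.1200×75.694 + 0.2400×83.750 + 0.2900×101.361 + 0.2700×136.273 + 0.0200×77.477 + 0.0300×6.518 = 97.2978 per 1,000.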